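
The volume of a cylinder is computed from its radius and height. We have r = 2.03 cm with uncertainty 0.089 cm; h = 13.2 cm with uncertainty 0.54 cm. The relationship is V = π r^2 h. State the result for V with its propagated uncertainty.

171 ± 16.5 cm^3

V is a product of powers, so relative uncertainties combine in quadrature:
  (2·δr/r)² = (2×0.0438)² = 0.00769;  (1·δh/h)² = (1×0.0409)² = 0.00167
δV/V = √(0.00936) = 0.0968
V = 171 cm^3, so δV = 0.0968 × 171 = 16.5 cm^3.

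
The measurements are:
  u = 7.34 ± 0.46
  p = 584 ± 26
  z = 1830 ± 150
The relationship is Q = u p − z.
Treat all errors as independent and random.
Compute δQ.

Let w = u·p = 4290. δw/w = √((1·δu/u)² + (1·δp/p)²) = √(0.00393 + 0.00198) = 0.0769, so δw = 330.
Q = w − z: δQ = √(δw² + δz²) = √(1.09e+05 + 22500) = 362

362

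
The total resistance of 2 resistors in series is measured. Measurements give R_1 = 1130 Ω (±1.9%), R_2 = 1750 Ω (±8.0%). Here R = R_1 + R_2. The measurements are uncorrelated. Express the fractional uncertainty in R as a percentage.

4.92%

Absolute uncertainties add in quadrature for a linear combination:
  (δR_1)² = 461;  (δR_2)² = 19600
δR = √(20100) = 142 Ω
R = 2880 Ω, so δR/R = 142/2880 = 0.0492.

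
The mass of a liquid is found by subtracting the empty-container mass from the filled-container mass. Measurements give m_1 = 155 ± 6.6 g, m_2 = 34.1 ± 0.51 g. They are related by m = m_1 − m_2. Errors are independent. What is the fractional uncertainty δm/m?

m is a linear combination, so absolute uncertainties add in quadrature:
  (δm_1)² = 43.6;  (δm_2)² = 0.260
δm = √(43.8) = 6.62 g
m = 121 g, so δm/m = 6.62/121 = 0.0548.

0.0548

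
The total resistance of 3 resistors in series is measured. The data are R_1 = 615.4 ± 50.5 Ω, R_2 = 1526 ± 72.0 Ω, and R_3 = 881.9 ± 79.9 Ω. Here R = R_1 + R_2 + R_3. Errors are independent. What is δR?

For a sum/difference, combine absolute errors in quadrature:
  (δR_1)² = 2550;  (δR_2)² = 5180;  (δR_3)² = 6380
δR = √(14100) = 119 Ω

119 Ω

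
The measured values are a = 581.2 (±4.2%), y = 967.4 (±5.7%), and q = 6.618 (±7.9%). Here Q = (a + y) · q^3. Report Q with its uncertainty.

(4.489 ± 1.08) × 10^5

Let u = a + y = 1549. δu = √(δa² + δy²) = √(596 + 3040) = 60.3, so δu/u = 0.0389.
Q is then a monomial in u, q:
δQ/Q = √((δu/u)² + (3·δq/q)²) = √(0.00152 + 0.0562) = 0.240
Q = 448900, so δQ = 0.240 × 448900 = 1.08e+05.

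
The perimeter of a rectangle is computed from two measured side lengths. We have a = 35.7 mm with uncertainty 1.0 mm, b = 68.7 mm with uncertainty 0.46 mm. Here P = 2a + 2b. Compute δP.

2.20 mm

Sums and differences: (δP)² = Σ (cᵢ δxᵢ)².
  (2·δa)² = 4.00;  (2·δb)² = 0.846
δP = √(4.85) = 2.20 mm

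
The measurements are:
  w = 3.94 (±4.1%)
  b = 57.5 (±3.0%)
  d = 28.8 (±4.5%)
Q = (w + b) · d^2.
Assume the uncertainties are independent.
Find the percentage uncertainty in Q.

Let u = w + b = 61.4. δu = √(δw² + δb²) = √(0.0261 + 2.98) = 1.73, so δu/u = 0.0282.
Q is then a monomial in u, d:
δQ/Q = √((δu/u)² + (2·δd/d)²) = √(0.000795 + 0.00810) = 0.0943

9.43%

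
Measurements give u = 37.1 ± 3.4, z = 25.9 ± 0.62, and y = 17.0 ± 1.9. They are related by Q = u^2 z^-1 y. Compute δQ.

Since Q is a product/quotient, work with relative uncertainties:
  (2·δu/u)² = (2×0.0916)² = 0.0336;  (-1·δz/z)² = (-1×0.0239)² = 0.000573;  (1·δy/y)² = (1×0.112)² = 0.0125
δQ/Q = √(0.0467) = 0.216
Q = 903, so δQ = 0.216 × 903 = 195.

195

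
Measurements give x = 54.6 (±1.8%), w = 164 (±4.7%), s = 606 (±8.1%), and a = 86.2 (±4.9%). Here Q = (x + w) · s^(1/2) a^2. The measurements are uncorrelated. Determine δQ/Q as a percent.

Let u = x + w = 219. δu = √(δx² + δw²) = √(0.966 + 59.4) = 7.77, so δu/u = 0.0355.
Q is then a monomial in u, s, a:
δQ/Q = √((δu/u)² + (½·δs/s)² + (2·δa/a)²) = √(0.00126 + 0.00164 + 0.00960) = 0.112

11.2%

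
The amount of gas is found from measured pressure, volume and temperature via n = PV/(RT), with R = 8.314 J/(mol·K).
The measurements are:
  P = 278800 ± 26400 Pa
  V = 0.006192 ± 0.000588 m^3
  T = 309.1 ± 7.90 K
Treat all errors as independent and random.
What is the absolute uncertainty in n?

0.0917 mol

n is a product of powers, so relative uncertainties combine in quadrature:
  (1·δP/P)² = (1×0.0947)² = 0.00897;  (1·δV/V)² = (1×0.0950)² = 0.00902;  (-1·δT/T)² = (-1×0.0256)² = 0.000653
δn/n = √(0.0186) = 0.137
n = 0.6718 mol, so δn = 0.137 × 0.6718 = 0.0917 mol.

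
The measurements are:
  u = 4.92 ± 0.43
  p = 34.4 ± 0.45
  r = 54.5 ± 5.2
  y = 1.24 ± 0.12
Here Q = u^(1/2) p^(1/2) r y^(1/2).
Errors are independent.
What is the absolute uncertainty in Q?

For a monomial Q ∝ u^(1/2), p^(1/2), r, y^(1/2), fractional errors add in quadrature:
  (½·δu/u)² = (0.5×0.0874)² = 0.00191;  (½·δp/p)² = (0.5×0.0131)² = 4.28e-05;  (1·δr/r)² = (1×0.0954)² = 0.00910;  (½·δy/y)² = (0.5×0.0968)² = 0.00234
δQ/Q = √(0.0134) = 0.116
Q = 790, so δQ = 0.116 × 790 = 91.4.

91.4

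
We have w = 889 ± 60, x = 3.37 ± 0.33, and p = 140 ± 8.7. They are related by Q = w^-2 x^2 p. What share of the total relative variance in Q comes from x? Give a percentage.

63.5%

(δQ/Q)² = (-2·δw/w)² + (2·δx/x)² + (1·δp/p)²
  w term: (-2×0.0675)² = 0.0182
  x term: (2×0.0979)² = 0.0384
  p term: (1×0.0621)² = 0.00386
Total = 0.0604. Share from x = 0.0384/0.0604 = 0.635.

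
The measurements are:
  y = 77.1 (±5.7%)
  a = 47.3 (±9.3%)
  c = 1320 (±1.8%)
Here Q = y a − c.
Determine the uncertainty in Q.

Let p = y·a = 3650. δp/p = √((1·δy/y)² + (1·δa/a)²) = √(0.00325 + 0.00865) = 0.109, so δp = 398.
Q = p − c: δQ = √(δp² + δc²) = √(1.58e+05 + 565) = 398

398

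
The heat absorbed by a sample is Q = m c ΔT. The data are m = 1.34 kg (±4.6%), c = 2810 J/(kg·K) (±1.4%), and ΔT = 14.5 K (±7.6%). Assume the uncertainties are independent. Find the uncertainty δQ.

For a monomial Q ∝ m, c, ΔT, fractional errors add in quadrature:
  (1·δm/m)² = (1×0.0460)² = 0.00212;  (1·δc/c)² = (1×0.0140)² = 0.000196;  (1·δΔT/ΔT)² = (1×0.0760)² = 0.00578
δQ/Q = √(0.00809) = 0.0899
Q = 54600 J, so δQ = 0.0899 × 54600 = 4910 J.

4910 J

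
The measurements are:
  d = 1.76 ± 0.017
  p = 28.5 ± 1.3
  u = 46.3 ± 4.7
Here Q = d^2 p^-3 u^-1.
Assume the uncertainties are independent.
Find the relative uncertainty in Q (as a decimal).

Since Q is a product/quotient, work with relative uncertainties:
  (2·δd/d)² = (2×0.00966)² = 0.000373;  (-3·δp/p)² = (-3×0.0456)² = 0.0187;  (-1·δu/u)² = (-1×0.102)² = 0.0103
δQ/Q = √(0.0294) = 0.171

0.171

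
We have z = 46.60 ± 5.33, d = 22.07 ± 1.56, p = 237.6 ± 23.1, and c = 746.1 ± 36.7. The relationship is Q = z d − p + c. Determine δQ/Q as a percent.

Let w = z·d = 1028. δw/w = √((1·δz/z)² + (1·δd/d)²) = √(0.0131 + 0.00500) = 0.134, so δw = 138.
Q = w − p + c: δQ = √(δw² + δp² + δc²) = √(19100 + 534 + 1350) = 145
Q = 1537, so δQ/Q = 145/1537 = 0.0943.

9.43%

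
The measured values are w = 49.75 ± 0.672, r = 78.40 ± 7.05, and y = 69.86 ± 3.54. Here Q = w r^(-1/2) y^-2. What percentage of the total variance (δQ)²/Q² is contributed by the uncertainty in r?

(δQ/Q)² = (1·δw/w)² + (−½·δr/r)² + (-2·δy/y)²
  w term: (1×0.0135)² = 0.000182
  r term: (-0.5×0.0899)² = 0.00202
  y term: (-2×0.0507)² = 0.0103
Total = 0.0125. Share from r = 0.00202/0.0125 = 0.162.

16.2%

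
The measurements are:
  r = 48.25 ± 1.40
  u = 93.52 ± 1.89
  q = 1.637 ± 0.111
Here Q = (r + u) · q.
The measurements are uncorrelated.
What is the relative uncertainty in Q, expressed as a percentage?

6.98%

Let w = r + u = 141.8. δw = √(δr² + δu²) = √(1.96 + 3.57) = 2.35, so δw/w = 0.0166.
Q is then a monomial in w, q:
δQ/Q = √((δw/w)² + (1·δq/q)²) = √(0.000275 + 0.00460) = 0.0698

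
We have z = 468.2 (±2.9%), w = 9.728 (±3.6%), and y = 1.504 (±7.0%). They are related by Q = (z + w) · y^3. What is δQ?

345

Let u = z + w = 477.9. δu = √(δz² + δw²) = √(184 + 0.123) = 13.6, so δu/u = 0.0284.
Q is then a monomial in u, y:
δQ/Q = √((δu/u)² + (3·δy/y)²) = √(0.000808 + 0.0441) = 0.212
Q = 1626, so δQ = 0.212 × 1626 = 345.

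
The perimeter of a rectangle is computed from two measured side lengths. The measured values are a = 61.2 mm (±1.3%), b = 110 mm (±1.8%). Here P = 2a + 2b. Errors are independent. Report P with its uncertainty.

P is a linear combination, so absolute uncertainties add in quadrature:
  (2·δa)² = 2.53;  (2·δb)² = 15.7
δP = √(18.2) = 4.27 mm
P = 342 mm.

342 ± 4.27 mm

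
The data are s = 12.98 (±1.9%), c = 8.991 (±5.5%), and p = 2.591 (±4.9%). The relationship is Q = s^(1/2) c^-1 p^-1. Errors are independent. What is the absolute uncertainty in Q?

For a monomial Q ∝ s^(1/2), c^-1, p^-1, fractional errors add in quadrature:
  (½·δs/s)² = (0.5×0.0190)² = 9.02e-05;  (-1·δc/c)² = (-1×0.0550)² = 0.00302;  (-1·δp/p)² = (-1×0.0490)² = 0.00240
δQ/Q = √(0.00552) = 0.0743
Q = 0.1547, so δQ = 0.0743 × 0.1547 = 0.0115.

0.0115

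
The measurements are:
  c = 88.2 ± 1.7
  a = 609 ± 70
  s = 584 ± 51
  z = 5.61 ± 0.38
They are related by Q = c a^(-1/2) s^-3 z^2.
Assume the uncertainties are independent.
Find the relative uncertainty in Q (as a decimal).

0.301

For a monomial Q ∝ c, a^(-1/2), s^-3, z^2, fractional errors add in quadrature:
  (1·δc/c)² = (1×0.0193)² = 0.000372;  (−½·δa/a)² = (-0.5×0.115)² = 0.00330;  (-3·δs/s)² = (-3×0.0873)² = 0.0686;  (2·δz/z)² = (2×0.0677)² = 0.0184
δQ/Q = √(0.0907) = 0.301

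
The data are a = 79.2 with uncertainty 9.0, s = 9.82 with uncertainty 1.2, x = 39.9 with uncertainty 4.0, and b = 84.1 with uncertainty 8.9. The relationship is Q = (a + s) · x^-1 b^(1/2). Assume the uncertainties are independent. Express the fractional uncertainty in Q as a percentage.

15.2%

Let u = a + s = 89.0. δu = √(δa² + δs²) = √(81.0 + 1.44) = 9.08, so δu/u = 0.102.
Q is then a monomial in u, x, b:
δQ/Q = √((δu/u)² + (-1·δx/x)² + (½·δb/b)²) = √(0.0104 + 0.0101 + 0.00280) = 0.152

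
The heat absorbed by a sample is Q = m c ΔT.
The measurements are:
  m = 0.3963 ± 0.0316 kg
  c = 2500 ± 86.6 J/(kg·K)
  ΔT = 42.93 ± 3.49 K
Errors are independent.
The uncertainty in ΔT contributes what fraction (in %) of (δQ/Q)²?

(δQ/Q)² = (1·δm/m)² + (1·δc/c)² + (1·δΔT/ΔT)²
  m term: (1×0.0797)² = 0.00636
  c term: (1×0.0346)² = 0.00120
  ΔT term: (1×0.0813)² = 0.00661
Total = 0.0142. Share from ΔT = 0.00661/0.0142 = 0.467.

46.7%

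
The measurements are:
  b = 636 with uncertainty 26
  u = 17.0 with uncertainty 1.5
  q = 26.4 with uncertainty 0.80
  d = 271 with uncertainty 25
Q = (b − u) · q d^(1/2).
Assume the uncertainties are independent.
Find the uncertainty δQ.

Let w = b − u = 619. δw = √(δb² + δu²) = √(676 + 2.25) = 26.0, so δw/w = 0.0421.
Q is then a monomial in w, q, d:
δQ/Q = √((δw/w)² + (1·δq/q)² + (½·δd/d)²) = √(0.00177 + 0.000918 + 0.00213) = 0.0694
Q = 2.69e+05, so δQ = 0.0694 × 2.69e+05 = 18700.

18700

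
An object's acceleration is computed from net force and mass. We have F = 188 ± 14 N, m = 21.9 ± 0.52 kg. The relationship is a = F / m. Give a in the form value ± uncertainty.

Relative error in a monomial: (δa/a)² = Σ (nᵢ · δxᵢ/xᵢ)².
  (1·δF/F)² = (1×0.0745)² = 0.00555;  (-1·δm/m)² = (-1×0.0237)² = 0.000564
δa/a = √(0.00611) = 0.0782
a = 8.58 m/s^2, so δa = 0.0782 × 8.58 = 0.671 m/s^2.

8.58 ± 0.671 m/s^2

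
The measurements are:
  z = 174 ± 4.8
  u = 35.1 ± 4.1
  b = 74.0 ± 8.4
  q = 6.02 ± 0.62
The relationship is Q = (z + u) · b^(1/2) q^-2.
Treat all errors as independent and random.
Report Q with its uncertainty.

49.6 ± 10.7

Let w = z + u = 209. δw = √(δz² + δu²) = √(23.0 + 16.8) = 6.31, so δw/w = 0.0302.
Q is then a monomial in w, b, q:
δQ/Q = √((δw/w)² + (½·δb/b)² + (-2·δq/q)²) = √(0.000911 + 0.00322 + 0.0424) = 0.216
Q = 49.6, so δQ = 0.216 × 49.6 = 10.7.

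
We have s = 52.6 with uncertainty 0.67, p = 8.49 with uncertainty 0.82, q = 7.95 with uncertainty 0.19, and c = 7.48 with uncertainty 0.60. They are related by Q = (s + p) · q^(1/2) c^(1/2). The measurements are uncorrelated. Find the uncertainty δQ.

Let u = s + p = 61.1. δu = √(δs² + δp²) = √(0.449 + 0.672) = 1.06, so δu/u = 0.0173.
Q is then a monomial in u, q, c:
δQ/Q = √((δu/u)² + (½·δq/q)² + (½·δc/c)²) = √(0.000300 + 0.000143 + 0.00161) = 0.0453
Q = 471, so δQ = 0.0453 × 471 = 21.3.

21.3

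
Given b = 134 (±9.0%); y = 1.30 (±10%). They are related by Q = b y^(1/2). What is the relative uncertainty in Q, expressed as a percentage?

10.3%

Since Q is a product/quotient, work with relative uncertainties:
  (1·δb/b)² = (1×0.0900)² = 0.00810;  (½·δy/y)² = (0.5×0.100)² = 0.00250
δQ/Q = √(0.0106) = 0.103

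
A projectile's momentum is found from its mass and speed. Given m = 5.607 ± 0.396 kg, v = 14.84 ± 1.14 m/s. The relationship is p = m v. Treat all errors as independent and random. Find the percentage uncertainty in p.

10.4%

Products/powers → add relative errors in quadrature, weighted by exponent:
  (1·δm/m)² = (1×0.0706)² = 0.00499;  (1·δv/v)² = (1×0.0768)² = 0.00590
δp/p = √(0.0109) = 0.104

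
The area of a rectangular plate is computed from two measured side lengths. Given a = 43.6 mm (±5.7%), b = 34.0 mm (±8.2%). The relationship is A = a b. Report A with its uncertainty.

1480 ± 148 mm^2

Each factor contributes (exponent × relative error)² to (δA/A)²:
  (1·δa/a)² = (1×0.0570)² = 0.00325;  (1·δb/b)² = (1×0.0820)² = 0.00672
δA/A = √(0.00997) = 0.0999
A = 1480 mm^2, so δA = 0.0999 × 1480 = 148 mm^2.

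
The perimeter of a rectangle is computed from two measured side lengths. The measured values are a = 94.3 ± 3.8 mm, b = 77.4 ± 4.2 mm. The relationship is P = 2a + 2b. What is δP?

11.3 mm

Absolute uncertainties add in quadrature for a linear combination:
  (2·δa)² = 57.8;  (2·δb)² = 70.6
δP = √(128) = 11.3 mm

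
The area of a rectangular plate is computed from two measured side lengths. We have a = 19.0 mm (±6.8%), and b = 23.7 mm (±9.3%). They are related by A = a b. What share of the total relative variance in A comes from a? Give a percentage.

34.8%

(δA/A)² = (1·δa/a)² + (1·δb/b)²
  a term: (1×0.0680)² = 0.00462
  b term: (1×0.0930)² = 0.00865
Total = 0.0133. Share from a = 0.00462/0.0133 = 0.348.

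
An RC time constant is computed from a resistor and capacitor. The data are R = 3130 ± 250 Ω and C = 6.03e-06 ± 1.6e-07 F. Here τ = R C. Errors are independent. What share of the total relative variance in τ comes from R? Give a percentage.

90.1%

(δτ/τ)² = (1·δR/R)² + (1·δC/C)²
  R term: (1×0.0799)² = 0.00638
  C term: (1×0.0265)² = 0.000704
Total = 0.00708. Share from R = 0.00638/0.00708 = 0.901.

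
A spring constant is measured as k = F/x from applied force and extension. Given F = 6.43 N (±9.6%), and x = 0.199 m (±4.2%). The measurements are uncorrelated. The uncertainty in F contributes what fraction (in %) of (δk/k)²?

(δk/k)² = (1·δF/F)² + (-1·δx/x)²
  F term: (1×0.0960)² = 0.00922
  x term: (-1×0.0420)² = 0.00176
Total = 0.0110. Share from F = 0.00922/0.0110 = 0.839.

83.9%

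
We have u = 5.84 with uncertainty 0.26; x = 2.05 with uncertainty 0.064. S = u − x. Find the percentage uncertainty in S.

7.06%

Each term contributes (cᵢ δxᵢ)² to (δS)²:
  (δu)² = 0.0676;  (δx)² = 0.00410
δS = √(0.0717) = 0.268
S = 3.79, so δS/S = 0.268/3.79 = 0.0706.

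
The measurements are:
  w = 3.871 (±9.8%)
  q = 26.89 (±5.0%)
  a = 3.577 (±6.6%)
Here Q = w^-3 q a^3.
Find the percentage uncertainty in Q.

35.8%

Since Q is a product/quotient, work with relative uncertainties:
  (-3·δw/w)² = (-3×0.0980)² = 0.0864;  (1·δq/q)² = (1×0.0500)² = 0.00250;  (3·δa/a)² = (3×0.0660)² = 0.0392
δQ/Q = √(0.128) = 0.358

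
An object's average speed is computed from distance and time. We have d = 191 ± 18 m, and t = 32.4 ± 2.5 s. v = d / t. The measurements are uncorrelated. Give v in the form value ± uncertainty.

5.90 ± 0.718 m/s

v is a product of powers, so relative uncertainties combine in quadrature:
  (1·δd/d)² = (1×0.0942)² = 0.00888;  (-1·δt/t)² = (-1×0.0772)² = 0.00595
δv/v = √(0.0148) = 0.122
v = 5.90 m/s, so δv = 0.122 × 5.90 = 0.718 m/s.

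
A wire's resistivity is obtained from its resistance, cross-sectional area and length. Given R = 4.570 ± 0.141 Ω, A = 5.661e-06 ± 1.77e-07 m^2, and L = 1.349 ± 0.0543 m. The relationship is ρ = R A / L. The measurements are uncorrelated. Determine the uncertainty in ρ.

1.14e-06 Ω·m

Relative error in a monomial: (δρ/ρ)² = Σ (nᵢ · δxᵢ/xᵢ)².
  (1·δR/R)² = (1×0.0309)² = 0.000952;  (1·δA/A)² = (1×0.0313)² = 0.000978;  (-1·δL/L)² = (-1×0.0403)² = 0.00162
δρ/ρ = √(0.00355) = 0.0596
ρ = 1.918e-05 Ω·m, so δρ = 0.0596 × 1.918e-05 = 1.14e-06 Ω·m.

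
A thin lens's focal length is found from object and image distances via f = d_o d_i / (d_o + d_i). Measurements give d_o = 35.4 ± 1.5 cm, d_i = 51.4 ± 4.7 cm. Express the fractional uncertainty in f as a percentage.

4.49%

∂f/∂d_o = (d_i/(d_o+d_i))² = 0.351;  ∂f/∂d_i = (d_o/(d_o+d_i))² = 0.166
δf = √((∂f/∂d_o · δd_o)² + (∂f/∂d_i · δd_i)²) = √(0.277 + 0.611) = 0.942 cm
f = 21.0 cm, so δf/f = 0.942/21.0 = 0.0449.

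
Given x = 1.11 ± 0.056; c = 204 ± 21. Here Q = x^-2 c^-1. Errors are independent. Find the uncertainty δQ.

0.000573

Relative error in a monomial: (δQ/Q)² = Σ (nᵢ · δxᵢ/xᵢ)².
  (-2·δx/x)² = (-2×0.0505)² = 0.0102;  (-1·δc/c)² = (-1×0.103)² = 0.0106
δQ/Q = √(0.0208) = 0.144
Q = 0.00398, so δQ = 0.144 × 0.00398 = 0.000573.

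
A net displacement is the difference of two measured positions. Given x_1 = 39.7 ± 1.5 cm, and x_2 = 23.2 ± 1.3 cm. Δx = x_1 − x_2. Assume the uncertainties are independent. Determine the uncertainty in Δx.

1.98 cm

Each term contributes (cᵢ δxᵢ)² to (δΔx)²:
  (δx_1)² = 2.25;  (δx_2)² = 1.69
δΔx = √(3.94) = 1.98 cm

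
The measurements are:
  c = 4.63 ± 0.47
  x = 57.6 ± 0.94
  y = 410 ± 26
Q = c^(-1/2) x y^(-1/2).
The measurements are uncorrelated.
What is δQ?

Products/powers → add relative errors in quadrature, weighted by exponent:
  (−½·δc/c)² = (-0.5×0.102)² = 0.00258;  (1·δx/x)² = (1×0.0163)² = 0.000266;  (−½·δy/y)² = (-0.5×0.0634)² = 0.00101
δQ/Q = √(0.00385) = 0.0620
Q = 1.32, so δQ = 0.0620 × 1.32 = 0.0820.

0.0820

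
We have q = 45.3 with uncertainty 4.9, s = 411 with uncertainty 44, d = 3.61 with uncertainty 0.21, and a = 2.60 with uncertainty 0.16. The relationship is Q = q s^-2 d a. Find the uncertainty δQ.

0.000640

Since Q is a product/quotient, work with relative uncertainties:
  (1·δq/q)² = (1×0.108)² = 0.0117;  (-2·δs/s)² = (-2×0.107)² = 0.0458;  (1·δd/d)² = (1×0.0582)² = 0.00338;  (1·δa/a)² = (1×0.0615)² = 0.00379
δQ/Q = √(0.0647) = 0.254
Q = 0.00252, so δQ = 0.254 × 0.00252 = 0.000640.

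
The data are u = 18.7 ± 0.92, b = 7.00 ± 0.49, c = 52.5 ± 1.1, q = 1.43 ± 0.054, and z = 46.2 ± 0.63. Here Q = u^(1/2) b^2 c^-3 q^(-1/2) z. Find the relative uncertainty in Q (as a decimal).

Q is a product of powers, so relative uncertainties combine in quadrature:
  (½·δu/u)² = (0.5×0.0492)² = 0.000605;  (2·δb/b)² = (2×0.0700)² = 0.0196;  (-3·δc/c)² = (-3×0.0210)² = 0.00395;  (−½·δq/q)² = (-0.5×0.0378)² = 0.000356;  (1·δz/z)² = (1×0.0136)² = 0.000186
δQ/Q = √(0.0247) = 0.157

0.157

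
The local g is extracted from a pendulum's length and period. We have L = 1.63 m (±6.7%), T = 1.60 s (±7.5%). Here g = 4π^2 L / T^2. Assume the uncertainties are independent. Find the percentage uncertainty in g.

16.4%

Since g is a product/quotient, work with relative uncertainties:
  (1·δL/L)² = (1×0.0670)² = 0.00449;  (-2·δT/T)² = (-2×0.0750)² = 0.0225
δg/g = √(0.0270) = 0.164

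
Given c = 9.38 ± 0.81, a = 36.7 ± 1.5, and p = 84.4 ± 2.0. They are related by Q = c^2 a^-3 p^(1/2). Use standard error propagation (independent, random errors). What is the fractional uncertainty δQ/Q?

0.212

For a monomial Q ∝ c^2, a^-3, p^(1/2), fractional errors add in quadrature:
  (2·δc/c)² = (2×0.0864)² = 0.0298;  (-3·δa/a)² = (-3×0.0409)² = 0.0150;  (½·δp/p)² = (0.5×0.0237)² = 0.000140
δQ/Q = √(0.0450) = 0.212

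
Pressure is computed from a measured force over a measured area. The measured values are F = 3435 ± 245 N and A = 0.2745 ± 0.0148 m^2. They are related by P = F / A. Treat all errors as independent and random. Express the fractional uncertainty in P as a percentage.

8.94%

For a monomial P ∝ F, A^-1, fractional errors add in quadrature:
  (1·δF/F)² = (1×0.0713)² = 0.00509;  (-1·δA/A)² = (-1×0.0539)² = 0.00291
δP/P = √(0.00799) = 0.0894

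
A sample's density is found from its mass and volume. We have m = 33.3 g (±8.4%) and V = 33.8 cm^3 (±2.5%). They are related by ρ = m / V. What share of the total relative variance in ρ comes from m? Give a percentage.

(δρ/ρ)² = (1·δm/m)² + (-1·δV/V)²
  m term: (1×0.0840)² = 0.00706
  V term: (-1×0.0250)² = 0.000625
Total = 0.00768. Share from m = 0.00706/0.00768 = 0.919.

91.9%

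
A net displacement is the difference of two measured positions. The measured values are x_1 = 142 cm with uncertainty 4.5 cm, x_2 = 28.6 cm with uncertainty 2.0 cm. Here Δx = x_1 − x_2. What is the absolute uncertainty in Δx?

4.92 cm

Absolute uncertainties add in quadrature for a linear combination:
  (δx_1)² = 20.2;  (δx_2)² = 4.00
δΔx = √(24.2) = 4.92 cm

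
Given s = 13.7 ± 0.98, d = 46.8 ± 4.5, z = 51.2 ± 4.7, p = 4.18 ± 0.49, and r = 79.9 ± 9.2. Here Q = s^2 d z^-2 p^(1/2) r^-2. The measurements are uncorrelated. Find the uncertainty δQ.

0.000372

Products/powers → add relative errors in quadrature, weighted by exponent:
  (2·δs/s)² = (2×0.0715)² = 0.0205;  (1·δd/d)² = (1×0.0962)² = 0.00925;  (-2·δz/z)² = (-2×0.0918)² = 0.0337;  (½·δp/p)² = (0.5×0.117)² = 0.00344;  (-2·δr/r)² = (-2×0.115)² = 0.0530
δQ/Q = √(0.120) = 0.346
Q = 0.00107, so δQ = 0.346 × 0.00107 = 0.000372.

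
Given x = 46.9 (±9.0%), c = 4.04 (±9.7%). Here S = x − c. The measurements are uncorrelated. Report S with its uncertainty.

Each term contributes (cᵢ δxᵢ)² to (δS)²:
  (δx)² = 17.8;  (δc)² = 0.154
δS = √(18.0) = 4.24
S = 42.9.

42.9 ± 4.24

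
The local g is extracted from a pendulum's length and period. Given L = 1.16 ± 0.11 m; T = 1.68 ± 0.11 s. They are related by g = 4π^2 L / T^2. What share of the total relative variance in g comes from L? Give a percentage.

34.4%

(δg/g)² = (1·δL/L)² + (-2·δT/T)²
  L term: (1×0.0948)² = 0.00899
  T term: (-2×0.0655)² = 0.0171
Total = 0.0261. Share from L = 0.00899/0.0261 = 0.344.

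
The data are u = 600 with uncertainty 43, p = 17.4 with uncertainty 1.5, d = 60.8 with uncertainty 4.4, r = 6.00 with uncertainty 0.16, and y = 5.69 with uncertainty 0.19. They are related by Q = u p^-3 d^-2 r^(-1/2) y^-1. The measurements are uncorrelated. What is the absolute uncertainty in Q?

6.79e-07

Each factor contributes (exponent × relative error)² to (δQ/Q)²:
  (1·δu/u)² = (1×0.0717)² = 0.00514;  (-3·δp/p)² = (-3×0.0862)² = 0.0669;  (-2·δd/d)² = (-2×0.0724)² = 0.0209;  (−½·δr/r)² = (-0.5×0.0267)² = 0.000178;  (-1·δy/y)² = (-1×0.0334)² = 0.00112
δQ/Q = √(0.0943) = 0.307
Q = 2.21e-06, so δQ = 0.307 × 2.21e-06 = 6.79e-07.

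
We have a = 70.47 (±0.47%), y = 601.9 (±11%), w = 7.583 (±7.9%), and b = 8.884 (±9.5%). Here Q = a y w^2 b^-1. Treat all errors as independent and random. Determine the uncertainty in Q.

Relative error in a monomial: (δQ/Q)² = Σ (nᵢ · δxᵢ/xᵢ)².
  (1·δa/a)² = (1×0.00470)² = 2.21e-05;  (1·δy/y)² = (1×0.110)² = 0.0121;  (2·δw/w)² = (2×0.0790)² = 0.0250;  (-1·δb/b)² = (-1×0.0950)² = 0.00903
δQ/Q = √(0.0461) = 0.215
Q = 274500, so δQ = 0.215 × 274500 = 59000.

59000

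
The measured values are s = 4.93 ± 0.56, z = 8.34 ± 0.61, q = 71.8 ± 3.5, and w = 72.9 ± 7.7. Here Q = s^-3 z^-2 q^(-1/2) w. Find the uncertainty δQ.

Each factor contributes (exponent × relative error)² to (δQ/Q)²:
  (-3·δs/s)² = (-3×0.114)² = 0.116;  (-2·δz/z)² = (-2×0.0731)² = 0.0214;  (−½·δq/q)² = (-0.5×0.0487)² = 0.000594;  (1·δw/w)² = (1×0.106)² = 0.0112
δQ/Q = √(0.149) = 0.386
Q = 0.00103, so δQ = 0.386 × 0.00103 = 0.000399.

0.000399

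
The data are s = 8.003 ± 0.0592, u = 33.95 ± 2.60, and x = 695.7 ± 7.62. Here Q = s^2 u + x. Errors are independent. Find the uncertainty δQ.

Let p = s^2·u = 2174. δp/p = √((2·δs/s)² + (1·δu/u)²) = √(0.000219 + 0.00586) = 0.0780, so δp = 170.
Q = p + x: δQ = √(δp² + δx²) = √(28800 + 58.1) = 170

170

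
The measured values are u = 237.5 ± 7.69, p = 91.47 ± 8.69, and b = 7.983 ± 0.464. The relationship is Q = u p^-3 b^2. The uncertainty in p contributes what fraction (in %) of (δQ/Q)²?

84.8%

(δQ/Q)² = (1·δu/u)² + (-3·δp/p)² + (2·δb/b)²
  u term: (1×0.0324)² = 0.00105
  p term: (-3×0.0950)² = 0.0812
  b term: (2×0.0581)² = 0.0135
Total = 0.0958. Share from p = 0.0812/0.0958 = 0.848.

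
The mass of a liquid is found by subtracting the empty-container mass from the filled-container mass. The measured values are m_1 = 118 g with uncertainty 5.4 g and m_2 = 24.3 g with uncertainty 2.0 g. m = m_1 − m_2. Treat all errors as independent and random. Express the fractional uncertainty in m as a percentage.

Sums and differences: (δm)² = Σ (cᵢ δxᵢ)².
  (δm_1)² = 29.2;  (δm_2)² = 4.00
δm = √(33.2) = 5.76 g
m = 93.7 g, so δm/m = 5.76/93.7 = 0.0615.

6.15%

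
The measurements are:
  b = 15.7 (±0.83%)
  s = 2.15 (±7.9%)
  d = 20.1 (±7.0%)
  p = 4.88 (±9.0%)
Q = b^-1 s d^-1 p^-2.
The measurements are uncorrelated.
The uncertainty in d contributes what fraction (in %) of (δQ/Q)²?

(δQ/Q)² = (-1·δb/b)² + (1·δs/s)² + (-1·δd/d)² + (-2·δp/p)²
  b term: (-1×0.00830)² = 6.89e-05
  s term: (1×0.0790)² = 0.00624
  d term: (-1×0.0700)² = 0.00490
  p term: (-2×0.0900)² = 0.0324
Total = 0.0436. Share from d = 0.00490/0.0436 = 0.112.

11.2%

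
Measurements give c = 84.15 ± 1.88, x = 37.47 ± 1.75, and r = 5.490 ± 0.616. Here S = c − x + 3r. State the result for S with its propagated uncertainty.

63.15 ± 3.16

Sums and differences: (δS)² = Σ (cᵢ δxᵢ)².
  (δc)² = 3.53;  (δx)² = 3.06;  (3·δr)² = 3.42
δS = √(10.0) = 3.16
S = 63.15.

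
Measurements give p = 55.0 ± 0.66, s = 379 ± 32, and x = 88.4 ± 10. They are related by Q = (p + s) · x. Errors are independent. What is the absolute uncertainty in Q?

Let u = p + s = 434. δu = √(δp² + δs²) = √(0.436 + 1020) = 32.0, so δu/u = 0.0737.
Q is then a monomial in u, x:
δQ/Q = √((δu/u)² + (1·δx/x)²) = √(0.00544 + 0.0128) = 0.135
Q = 38400, so δQ = 0.135 × 38400 = 5180.

5180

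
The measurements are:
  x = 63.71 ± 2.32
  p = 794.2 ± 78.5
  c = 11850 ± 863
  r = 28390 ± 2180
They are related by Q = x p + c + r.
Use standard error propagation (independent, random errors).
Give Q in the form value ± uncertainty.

Let w = x·p = 50600. δw/w = √((1·δx/x)² + (1·δp/p)²) = √(0.00133 + 0.00977) = 0.105, so δw = 5330.
Q = w + c + r: δQ = √(δw² + δc² + δr²) = √(2.84e+07 + 7.45e+05 + 4.75e+06) = 5820
Q = 90840.

90840 ± 5820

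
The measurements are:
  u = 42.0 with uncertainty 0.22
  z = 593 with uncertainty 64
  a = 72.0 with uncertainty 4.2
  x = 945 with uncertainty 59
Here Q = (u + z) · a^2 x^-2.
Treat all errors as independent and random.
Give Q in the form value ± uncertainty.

3.69 ± 0.731

Let w = u + z = 635. δw = √(δu² + δz²) = √(0.0484 + 4100) = 64.0, so δw/w = 0.101.
Q is then a monomial in w, a, x:
δQ/Q = √((δw/w)² + (2·δa/a)² + (-2·δx/x)²) = √(0.0102 + 0.0136 + 0.0156) = 0.198
Q = 3.69, so δQ = 0.198 × 3.69 = 0.731.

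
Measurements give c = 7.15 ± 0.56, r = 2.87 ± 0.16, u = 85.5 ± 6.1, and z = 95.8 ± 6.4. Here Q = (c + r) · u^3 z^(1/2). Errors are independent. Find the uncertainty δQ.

1.37e+07

Let w = c + r = 10.0. δw = √(δc² + δr²) = √(0.314 + 0.0256) = 0.582, so δw/w = 0.0581.
Q is then a monomial in w, u, z:
δQ/Q = √((δw/w)² + (3·δu/u)² + (½·δz/z)²) = √(0.00338 + 0.0458 + 0.00112) = 0.224
Q = 6.13e+07, so δQ = 0.224 × 6.13e+07 = 1.37e+07.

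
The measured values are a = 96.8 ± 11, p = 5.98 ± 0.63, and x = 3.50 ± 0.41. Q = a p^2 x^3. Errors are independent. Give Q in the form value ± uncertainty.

Since Q is a product/quotient, work with relative uncertainties:
  (1·δa/a)² = (1×0.114)² = 0.0129;  (2·δp/p)² = (2×0.105)² = 0.0444;  (3·δx/x)² = (3×0.117)² = 0.124
δQ/Q = √(0.181) = 0.425
Q = 1.48e+05, so δQ = 0.425 × 1.48e+05 = 63100.

(1.48 ± 0.631) × 10^5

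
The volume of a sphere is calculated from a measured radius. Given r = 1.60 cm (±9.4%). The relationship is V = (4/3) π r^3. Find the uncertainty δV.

4.84 cm^3

V ∝ r^3, so δV/V = |3| · δr/r = 3 × 0.0940 = 0.282.
V = 17.2 cm^3, so δV = 0.282 × 17.2 = 4.84 cm^3.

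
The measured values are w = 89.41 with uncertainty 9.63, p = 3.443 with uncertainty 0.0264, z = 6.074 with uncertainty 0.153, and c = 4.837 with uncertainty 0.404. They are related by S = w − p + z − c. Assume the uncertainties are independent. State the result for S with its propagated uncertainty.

87.20 ± 9.64

Sums and differences: (δS)² = Σ (cᵢ δxᵢ)².
  (δw)² = 92.7;  (δp)² = 0.000697;  (δz)² = 0.0234;  (δc)² = 0.163
δS = √(92.9) = 9.64
S = 87.20.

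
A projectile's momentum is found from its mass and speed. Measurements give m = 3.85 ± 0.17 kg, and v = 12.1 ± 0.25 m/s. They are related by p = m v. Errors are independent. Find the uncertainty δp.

Each factor contributes (exponent × relative error)² to (δp/p)²:
  (1·δm/m)² = (1×0.0442)² = 0.00195;  (1·δv/v)² = (1×0.0207)² = 0.000427
δp/p = √(0.00238) = 0.0488
p = 46.6 kg·m/s, so δp = 0.0488 × 46.6 = 2.27 kg·m/s.

2.27 kg·m/s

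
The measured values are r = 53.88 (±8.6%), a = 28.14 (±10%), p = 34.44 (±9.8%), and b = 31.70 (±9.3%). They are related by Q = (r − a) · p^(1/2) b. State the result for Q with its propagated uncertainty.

4788 ± 1130

Let u = r − a = 25.74. δu = √(δr² + δa²) = √(21.5 + 7.92) = 5.42, so δu/u = 0.211.
Q is then a monomial in u, p, b:
δQ/Q = √((δu/u)² + (½·δp/p)² + (1·δb/b)²) = √(0.0444 + 0.00240 + 0.00865) = 0.235
Q = 4788, so δQ = 0.235 × 4788 = 1130.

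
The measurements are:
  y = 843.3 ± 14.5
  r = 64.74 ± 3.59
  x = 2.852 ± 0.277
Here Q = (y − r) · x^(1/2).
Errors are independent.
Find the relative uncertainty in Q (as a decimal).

Let u = y − r = 778.6. δu = √(δy² + δr²) = √(210 + 12.9) = 14.9, so δu/u = 0.0192.
Q is then a monomial in u, x:
δQ/Q = √((δu/u)² + (½·δx/x)²) = √(0.000368 + 0.00236) = 0.0522

0.0522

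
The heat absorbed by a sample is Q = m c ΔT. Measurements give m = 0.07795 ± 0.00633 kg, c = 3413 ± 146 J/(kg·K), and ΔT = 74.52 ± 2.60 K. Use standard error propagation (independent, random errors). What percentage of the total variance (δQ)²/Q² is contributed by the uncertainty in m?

(δQ/Q)² = (1·δm/m)² + (1·δc/c)² + (1·δΔT/ΔT)²
  m term: (1×0.0812)² = 0.00659
  c term: (1×0.0428)² = 0.00183
  ΔT term: (1×0.0349)² = 0.00122
Total = 0.00964. Share from m = 0.00659/0.00964 = 0.684.

68.4%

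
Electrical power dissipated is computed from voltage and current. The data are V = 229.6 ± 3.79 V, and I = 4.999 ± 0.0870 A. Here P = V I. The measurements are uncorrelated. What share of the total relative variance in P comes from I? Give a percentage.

52.6%

(δP/P)² = (1·δV/V)² + (1·δI/I)²
  V term: (1×0.0165)² = 0.000272
  I term: (1×0.0174)² = 0.000303
Total = 0.000575. Share from I = 0.000303/0.000575 = 0.526.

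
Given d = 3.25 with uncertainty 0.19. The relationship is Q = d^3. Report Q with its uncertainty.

Each factor contributes (exponent × relative error)² to (δQ/Q)²:
  (3·δd/d)² = (3×0.0585)² = 0.0308
δQ/Q = √(0.0308) = 0.175
Q = 34.3, so δQ = 0.175 × 34.3 = 6.02.

34.3 ± 6.02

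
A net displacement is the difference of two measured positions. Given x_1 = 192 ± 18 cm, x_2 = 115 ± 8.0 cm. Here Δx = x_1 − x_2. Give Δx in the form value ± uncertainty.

Sums and differences: (δΔx)² = Σ (cᵢ δxᵢ)².
  (δx_1)² = 324;  (δx_2)² = 64.0
δΔx = √(388) = 19.7 cm
Δx = 77.0 cm.

77.0 ± 19.7 cm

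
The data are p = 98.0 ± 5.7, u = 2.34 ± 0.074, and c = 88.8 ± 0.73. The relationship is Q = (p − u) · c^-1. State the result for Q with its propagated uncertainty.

Let w = p − u = 95.7. δw = √(δp² + δu²) = √(32.5 + 0.00548) = 5.70, so δw/w = 0.0596.
Q is then a monomial in w, c:
δQ/Q = √((δw/w)² + (-1·δc/c)²) = √(0.00355 + 6.76e-05) = 0.0602
Q = 1.08, so δQ = 0.0602 × 1.08 = 0.0648.

1.08 ± 0.0648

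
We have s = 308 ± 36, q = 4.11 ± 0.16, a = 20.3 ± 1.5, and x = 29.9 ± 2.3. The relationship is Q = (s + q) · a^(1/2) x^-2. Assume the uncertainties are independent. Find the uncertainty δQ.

Let u = s + q = 312. δu = √(δs² + δq²) = √(1300 + 0.0256) = 36.0, so δu/u = 0.115.
Q is then a monomial in u, a, x:
δQ/Q = √((δu/u)² + (½·δa/a)² + (-2·δx/x)²) = √(0.0133 + 0.00136 + 0.0237) = 0.196
Q = 1.57, so δQ = 0.196 × 1.57 = 0.308.

0.308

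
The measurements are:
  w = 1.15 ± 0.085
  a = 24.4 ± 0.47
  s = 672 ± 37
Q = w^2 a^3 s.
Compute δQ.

2.17e+06

Relative error in a monomial: (δQ/Q)² = Σ (nᵢ · δxᵢ/xᵢ)².
  (2·δw/w)² = (2×0.0739)² = 0.0219;  (3·δa/a)² = (3×0.0193)² = 0.00334;  (1·δs/s)² = (1×0.0551)² = 0.00303
δQ/Q = √(0.0282) = 0.168
Q = 1.29e+07, so δQ = 0.168 × 1.29e+07 = 2.17e+06.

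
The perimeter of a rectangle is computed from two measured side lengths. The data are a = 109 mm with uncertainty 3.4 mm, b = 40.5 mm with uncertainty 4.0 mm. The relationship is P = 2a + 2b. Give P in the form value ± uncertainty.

299 ± 10.5 mm

Each term contributes (cᵢ δxᵢ)² to (δP)²:
  (2·δa)² = 46.2;  (2·δb)² = 64.0
δP = √(110) = 10.5 mm
P = 299 mm.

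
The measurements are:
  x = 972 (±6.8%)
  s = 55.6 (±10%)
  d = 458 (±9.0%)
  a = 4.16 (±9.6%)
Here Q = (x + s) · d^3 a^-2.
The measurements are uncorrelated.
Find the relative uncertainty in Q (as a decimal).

0.338

Let u = x + s = 1030. δu = √(δx² + δs²) = √(4370 + 30.9) = 66.3, so δu/u = 0.0645.
Q is then a monomial in u, d, a:
δQ/Q = √((δu/u)² + (3·δd/d)² + (-2·δa/a)²) = √(0.00417 + 0.0729 + 0.0369) = 0.338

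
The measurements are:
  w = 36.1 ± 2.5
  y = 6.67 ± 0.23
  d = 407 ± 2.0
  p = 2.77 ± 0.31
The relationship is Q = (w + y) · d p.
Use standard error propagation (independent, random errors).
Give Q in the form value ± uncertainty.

Let u = w + y = 42.8. δu = √(δw² + δy²) = √(6.25 + 0.0529) = 2.51, so δu/u = 0.0587.
Q is then a monomial in u, d, p:
δQ/Q = √((δu/u)² + (1·δd/d)² + (1·δp/p)²) = √(0.00345 + 2.41e-05 + 0.0125) = 0.126
Q = 48200, so δQ = 0.126 × 48200 = 6100.

48200 ± 6100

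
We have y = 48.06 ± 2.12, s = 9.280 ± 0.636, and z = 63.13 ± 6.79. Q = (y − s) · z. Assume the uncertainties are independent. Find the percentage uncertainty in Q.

12.2%

Let u = y − s = 38.78. δu = √(δy² + δs²) = √(4.49 + 0.404) = 2.21, so δu/u = 0.0571.
Q is then a monomial in u, z:
δQ/Q = √((δu/u)² + (1·δz/z)²) = √(0.00326 + 0.0116) = 0.122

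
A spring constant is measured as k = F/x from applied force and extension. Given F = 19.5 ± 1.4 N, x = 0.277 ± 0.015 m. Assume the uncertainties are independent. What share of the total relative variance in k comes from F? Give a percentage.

63.7%

(δk/k)² = (1·δF/F)² + (-1·δx/x)²
  F term: (1×0.0718)² = 0.00515
  x term: (-1×0.0542)² = 0.00293
Total = 0.00809. Share from F = 0.00515/0.00809 = 0.637.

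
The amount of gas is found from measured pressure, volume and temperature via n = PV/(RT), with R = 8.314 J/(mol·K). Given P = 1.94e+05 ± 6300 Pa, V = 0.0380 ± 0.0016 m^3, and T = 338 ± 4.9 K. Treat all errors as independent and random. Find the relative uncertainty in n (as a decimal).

0.0551

Since n is a product/quotient, work with relative uncertainties:
  (1·δP/P)² = (1×0.0325)² = 0.00105;  (1·δV/V)² = (1×0.0421)² = 0.00177;  (-1·δT/T)² = (-1×0.0145)² = 0.000210
δn/n = √(0.00304) = 0.0551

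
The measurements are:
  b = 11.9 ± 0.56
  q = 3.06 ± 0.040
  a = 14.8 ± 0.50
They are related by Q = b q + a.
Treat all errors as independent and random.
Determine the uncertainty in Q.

Let p = b·q = 36.4. δp/p = √((1·δb/b)² + (1·δq/q)²) = √(0.00221 + 0.000171) = 0.0488, so δp = 1.78.
Q = p + a: δQ = √(δp² + δa²) = √(3.16 + 0.250) = 1.85

1.85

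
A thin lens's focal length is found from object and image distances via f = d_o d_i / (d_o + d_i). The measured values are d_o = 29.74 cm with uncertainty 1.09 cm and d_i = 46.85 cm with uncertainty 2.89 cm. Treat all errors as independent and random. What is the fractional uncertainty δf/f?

0.0328

∂f/∂d_o = (d_i/(d_o+d_i))² = 0.374;  ∂f/∂d_i = (d_o/(d_o+d_i))² = 0.151
δf = √((∂f/∂d_o · δd_o)² + (∂f/∂d_i · δd_i)²) = √(0.166 + 0.190) = 0.597 cm
f = 18.19 cm, so δf/f = 0.597/18.19 = 0.0328.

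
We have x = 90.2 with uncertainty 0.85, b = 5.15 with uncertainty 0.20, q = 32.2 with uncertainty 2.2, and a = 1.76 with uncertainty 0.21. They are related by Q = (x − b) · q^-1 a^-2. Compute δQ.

0.212

Let u = x − b = 85.0. δu = √(δx² + δb²) = √(0.722 + 0.0400) = 0.873, so δu/u = 0.0103.
Q is then a monomial in u, q, a:
δQ/Q = √((δu/u)² + (-1·δq/q)² + (-2·δa/a)²) = √(0.000105 + 0.00467 + 0.0569) = 0.248
Q = 0.853, so δQ = 0.248 × 0.853 = 0.212.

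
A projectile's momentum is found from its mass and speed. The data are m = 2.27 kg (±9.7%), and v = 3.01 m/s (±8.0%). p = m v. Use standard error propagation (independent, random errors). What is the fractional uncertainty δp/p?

For a monomial p ∝ m, v, fractional errors add in quadrature:
  (1·δm/m)² = (1×0.0970)² = 0.00941;  (1·δv/v)² = (1×0.0800)² = 0.00640
δp/p = √(0.0158) = 0.126

0.126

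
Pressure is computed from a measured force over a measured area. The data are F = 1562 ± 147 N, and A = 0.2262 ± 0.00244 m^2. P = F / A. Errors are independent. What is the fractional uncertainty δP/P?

0.0947

P is a product of powers, so relative uncertainties combine in quadrature:
  (1·δF/F)² = (1×0.0941)² = 0.00886;  (-1·δA/A)² = (-1×0.0108)² = 0.000116
δP/P = √(0.00897) = 0.0947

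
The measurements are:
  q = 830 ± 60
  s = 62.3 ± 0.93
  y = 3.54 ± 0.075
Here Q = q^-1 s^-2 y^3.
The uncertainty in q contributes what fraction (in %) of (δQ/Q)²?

(δQ/Q)² = (-1·δq/q)² + (-2·δs/s)² + (3·δy/y)²
  q term: (-1×0.0723)² = 0.00523
  s term: (-2×0.0149)² = 0.000891
  y term: (3×0.0212)² = 0.00404
Total = 0.0102. Share from q = 0.00523/0.0102 = 0.515.

51.5%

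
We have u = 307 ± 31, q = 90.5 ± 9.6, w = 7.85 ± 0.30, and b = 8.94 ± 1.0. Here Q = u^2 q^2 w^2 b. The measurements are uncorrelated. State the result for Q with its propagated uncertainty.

(4.25 ± 1.37) × 10^11

For a monomial Q ∝ u^2, q^2, w^2, b, fractional errors add in quadrature:
  (2·δu/u)² = (2×0.101)² = 0.0408;  (2·δq/q)² = (2×0.106)² = 0.0450;  (2·δw/w)² = (2×0.0382)² = 0.00584;  (1·δb/b)² = (1×0.112)² = 0.0125
δQ/Q = √(0.104) = 0.323
Q = 4.25e+11, so δQ = 0.323 × 4.25e+11 = 1.37e+11.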